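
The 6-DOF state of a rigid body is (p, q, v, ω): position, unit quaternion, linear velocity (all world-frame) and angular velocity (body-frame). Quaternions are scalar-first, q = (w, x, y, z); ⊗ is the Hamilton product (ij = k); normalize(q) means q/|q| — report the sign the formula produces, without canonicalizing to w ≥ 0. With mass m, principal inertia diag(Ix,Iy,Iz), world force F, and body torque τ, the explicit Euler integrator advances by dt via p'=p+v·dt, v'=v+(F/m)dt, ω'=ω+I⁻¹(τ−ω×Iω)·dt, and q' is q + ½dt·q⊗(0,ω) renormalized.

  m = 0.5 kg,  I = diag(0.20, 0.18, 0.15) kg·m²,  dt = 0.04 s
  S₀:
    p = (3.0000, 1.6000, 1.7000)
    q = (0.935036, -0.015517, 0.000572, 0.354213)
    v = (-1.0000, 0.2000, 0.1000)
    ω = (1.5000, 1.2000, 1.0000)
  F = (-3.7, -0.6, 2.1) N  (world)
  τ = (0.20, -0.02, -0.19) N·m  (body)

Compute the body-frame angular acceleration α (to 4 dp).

α = (1.1800, -0.5278, -1.0267)

gyro term ω×Iω = (-0.0360, 0.0750, -0.0360)
angular accel α = (1.1800, -0.5278, -1.0267)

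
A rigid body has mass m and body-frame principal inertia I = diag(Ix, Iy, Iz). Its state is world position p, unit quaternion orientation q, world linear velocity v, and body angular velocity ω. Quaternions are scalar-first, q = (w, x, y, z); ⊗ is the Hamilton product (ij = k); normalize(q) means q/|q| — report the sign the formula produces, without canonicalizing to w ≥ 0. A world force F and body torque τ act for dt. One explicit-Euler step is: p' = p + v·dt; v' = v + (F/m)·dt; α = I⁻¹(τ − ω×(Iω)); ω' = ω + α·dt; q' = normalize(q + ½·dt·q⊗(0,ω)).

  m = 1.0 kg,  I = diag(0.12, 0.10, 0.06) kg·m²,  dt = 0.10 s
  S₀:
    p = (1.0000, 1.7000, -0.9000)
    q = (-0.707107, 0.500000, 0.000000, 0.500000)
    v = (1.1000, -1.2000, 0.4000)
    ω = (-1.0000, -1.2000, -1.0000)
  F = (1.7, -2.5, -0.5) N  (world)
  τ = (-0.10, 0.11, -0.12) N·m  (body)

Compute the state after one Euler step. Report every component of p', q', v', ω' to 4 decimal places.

p' = (1.1100, 1.5800, -0.8600)
q' = (-0.6543, 0.5629, 0.0422, 0.5032)
v' = (1.2700, -1.4500, 0.3500)
ω' = (-1.0433, -1.1500, -1.1600)

gyro term ω×Iω = (-0.0480, 0.0600, -0.0240)
(τ − ω×Iω)/I = (-0.4333, 0.5000, -1.6000)
new body rate ω' = (-1.0433, -1.1500, -1.1600)
q⊗(0,ω) = (1.0000000, 1.3071070, 0.8485284, 0.1071070)
updated quaternion q' = (-0.6543, 0.5629, 0.0422, 0.5032)
a = (1.7000, -2.5000, -0.5000)
new position p' = (1.1100, 1.5800, -0.8600)
new velocity v' = (1.2700, -1.4500, 0.3500)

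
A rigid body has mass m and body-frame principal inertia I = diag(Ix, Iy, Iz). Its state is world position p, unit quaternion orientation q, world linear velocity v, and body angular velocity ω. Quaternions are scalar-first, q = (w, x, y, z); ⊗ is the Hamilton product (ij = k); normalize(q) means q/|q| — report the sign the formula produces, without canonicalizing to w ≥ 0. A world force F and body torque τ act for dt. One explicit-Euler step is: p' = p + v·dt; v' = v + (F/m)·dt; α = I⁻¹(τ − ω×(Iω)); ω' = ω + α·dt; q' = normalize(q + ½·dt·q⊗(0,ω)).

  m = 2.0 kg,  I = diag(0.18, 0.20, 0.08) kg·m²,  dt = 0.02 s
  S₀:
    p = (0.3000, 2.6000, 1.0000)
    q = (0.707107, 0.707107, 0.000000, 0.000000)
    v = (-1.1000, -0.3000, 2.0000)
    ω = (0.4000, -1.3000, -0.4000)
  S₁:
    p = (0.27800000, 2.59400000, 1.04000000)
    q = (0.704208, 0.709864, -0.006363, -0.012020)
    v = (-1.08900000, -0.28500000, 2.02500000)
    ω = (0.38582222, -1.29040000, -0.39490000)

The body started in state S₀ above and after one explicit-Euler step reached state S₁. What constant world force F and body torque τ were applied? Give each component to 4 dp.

rate change Δω = (-0.01417778, 0.00960000, 0.00510000)
gyro term ω₀×Iω₀ = (-0.0624, -0.0160, -0.0104)
τ = I·(Δω/dt) + ω₀×(Iω₀) = (-0.1900, 0.0800, 0.0100)
velocity change Δv = (0.01100000, 0.01500000, 0.02500000)
F = m·Δv/dt = (1.1000, 1.5000, 2.5000)

F = (1.1000, 1.5000, 2.5000)
τ = (-0.1900, 0.0800, 0.0100)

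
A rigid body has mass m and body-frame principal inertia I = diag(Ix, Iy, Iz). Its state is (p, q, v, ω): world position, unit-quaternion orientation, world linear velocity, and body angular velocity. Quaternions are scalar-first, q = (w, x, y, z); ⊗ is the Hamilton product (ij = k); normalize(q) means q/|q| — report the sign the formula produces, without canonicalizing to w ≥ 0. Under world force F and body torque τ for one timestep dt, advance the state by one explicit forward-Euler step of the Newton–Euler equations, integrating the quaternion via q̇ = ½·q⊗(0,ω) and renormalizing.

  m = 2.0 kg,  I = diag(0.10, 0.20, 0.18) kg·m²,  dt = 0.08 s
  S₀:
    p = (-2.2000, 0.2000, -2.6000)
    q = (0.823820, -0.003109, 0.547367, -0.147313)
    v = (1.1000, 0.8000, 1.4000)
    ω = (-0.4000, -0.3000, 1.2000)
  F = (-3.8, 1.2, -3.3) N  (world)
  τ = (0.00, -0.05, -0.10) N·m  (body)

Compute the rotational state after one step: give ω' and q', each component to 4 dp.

ω×(Iω) gyroscopic = (0.0072, 0.0384, 0.0120)
α = I⁻¹(τ − ω×Iω) = (-0.0720, -0.4420, -0.6222)
ω + α·dt = (-0.4058, -0.3354, 1.1502)
2q̇ = q⊗(0,ω) = (0.3397421, 0.2831185, -0.1844900, 1.2084635)
q + ½dt·q⊗(0,ω), renormalized = (0.8363, 0.0082, 0.5393, -0.0988)

ω' = (-0.4058, -0.3354, 1.1502)
q' = (0.8363, 0.0082, 0.5393, -0.0988)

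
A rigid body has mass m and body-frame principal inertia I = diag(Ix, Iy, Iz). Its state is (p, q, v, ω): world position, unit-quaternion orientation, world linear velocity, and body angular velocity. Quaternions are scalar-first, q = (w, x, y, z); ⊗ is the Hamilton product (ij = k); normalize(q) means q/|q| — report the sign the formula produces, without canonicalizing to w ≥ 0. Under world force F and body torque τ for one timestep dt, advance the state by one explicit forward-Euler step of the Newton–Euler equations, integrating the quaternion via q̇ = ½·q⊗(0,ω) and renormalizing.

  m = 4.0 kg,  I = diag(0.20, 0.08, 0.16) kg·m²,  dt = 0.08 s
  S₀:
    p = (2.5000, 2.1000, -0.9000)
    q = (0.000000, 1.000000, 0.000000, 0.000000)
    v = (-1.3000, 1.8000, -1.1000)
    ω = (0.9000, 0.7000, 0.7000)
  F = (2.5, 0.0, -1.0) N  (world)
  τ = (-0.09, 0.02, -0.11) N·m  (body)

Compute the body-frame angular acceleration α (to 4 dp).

α = (-0.6460, -0.0650, -0.2150)

precession coupling ω×(Iω) = (0.0392, 0.0252, -0.0756)
(τ − ω×Iω)/I = (-0.6460, -0.0650, -0.2150)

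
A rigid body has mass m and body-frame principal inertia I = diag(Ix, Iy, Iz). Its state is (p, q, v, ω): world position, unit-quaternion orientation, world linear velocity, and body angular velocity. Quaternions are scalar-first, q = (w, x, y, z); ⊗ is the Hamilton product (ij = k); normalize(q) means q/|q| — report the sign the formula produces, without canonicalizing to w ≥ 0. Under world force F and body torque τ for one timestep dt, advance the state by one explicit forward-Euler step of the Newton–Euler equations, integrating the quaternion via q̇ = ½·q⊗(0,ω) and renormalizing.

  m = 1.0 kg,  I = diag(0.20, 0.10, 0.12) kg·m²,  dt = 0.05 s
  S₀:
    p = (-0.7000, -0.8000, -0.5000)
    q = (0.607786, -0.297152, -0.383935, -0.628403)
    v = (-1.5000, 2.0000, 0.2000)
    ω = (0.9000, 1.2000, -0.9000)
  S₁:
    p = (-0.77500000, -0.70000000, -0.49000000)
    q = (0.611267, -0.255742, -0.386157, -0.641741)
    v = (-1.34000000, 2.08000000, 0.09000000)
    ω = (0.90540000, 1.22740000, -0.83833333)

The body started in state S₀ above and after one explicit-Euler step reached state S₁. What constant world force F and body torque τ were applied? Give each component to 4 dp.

F = (3.2000, 1.6000, -2.2000)
τ = (0.0000, -0.0100, 0.0400)

v₁ − v₀ = (0.16000000, 0.08000000, -0.11000000)
F = m·Δv/dt = (3.2000, 1.6000, -2.2000)
ω₁ − ω₀ = (0.00540000, 0.02740000, 0.06166667)
τ = I·(Δω/dt) + ω₀×(Iω₀) = (0.0000, -0.0100, 0.0400)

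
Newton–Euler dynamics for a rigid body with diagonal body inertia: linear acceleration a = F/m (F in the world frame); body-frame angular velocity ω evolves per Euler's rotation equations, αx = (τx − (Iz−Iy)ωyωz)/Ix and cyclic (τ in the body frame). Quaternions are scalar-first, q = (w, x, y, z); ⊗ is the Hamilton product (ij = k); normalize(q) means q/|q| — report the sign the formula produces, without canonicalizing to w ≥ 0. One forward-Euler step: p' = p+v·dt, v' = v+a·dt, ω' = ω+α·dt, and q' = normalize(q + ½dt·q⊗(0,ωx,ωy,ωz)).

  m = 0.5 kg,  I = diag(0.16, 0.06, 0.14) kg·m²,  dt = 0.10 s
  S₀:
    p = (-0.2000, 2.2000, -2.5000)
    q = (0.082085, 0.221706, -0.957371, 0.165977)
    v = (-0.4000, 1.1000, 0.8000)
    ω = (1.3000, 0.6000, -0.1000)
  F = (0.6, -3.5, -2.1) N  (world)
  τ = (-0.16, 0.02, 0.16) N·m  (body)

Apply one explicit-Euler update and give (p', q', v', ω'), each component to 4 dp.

precession coupling ω×(Iω) = (-0.0048, -0.0026, -0.0780)
(τ − ω×Iω)/I = (-0.9700, 0.3767, 1.7000)
ω' = ω + α·dt = (1.2030, 0.6377, 0.0700)
q⊗(0,ω) = (0.3028025, 0.1028614, 0.2871917, 1.3693974)
updated quaternion q' = (0.0970, 0.2263, -0.9406, 0.2338)
a = (1.2000, -7.0000, -4.2000)
p + v·dt = (-0.2400, 2.3100, -2.4200)
v + (F/m)dt = (-0.2800, 0.4000, 0.3800)

p' = (-0.2400, 2.3100, -2.4200)
q' = (0.0970, 0.2263, -0.9406, 0.2338)
v' = (-0.2800, 0.4000, 0.3800)
ω' = (1.2030, 0.6377, 0.0700)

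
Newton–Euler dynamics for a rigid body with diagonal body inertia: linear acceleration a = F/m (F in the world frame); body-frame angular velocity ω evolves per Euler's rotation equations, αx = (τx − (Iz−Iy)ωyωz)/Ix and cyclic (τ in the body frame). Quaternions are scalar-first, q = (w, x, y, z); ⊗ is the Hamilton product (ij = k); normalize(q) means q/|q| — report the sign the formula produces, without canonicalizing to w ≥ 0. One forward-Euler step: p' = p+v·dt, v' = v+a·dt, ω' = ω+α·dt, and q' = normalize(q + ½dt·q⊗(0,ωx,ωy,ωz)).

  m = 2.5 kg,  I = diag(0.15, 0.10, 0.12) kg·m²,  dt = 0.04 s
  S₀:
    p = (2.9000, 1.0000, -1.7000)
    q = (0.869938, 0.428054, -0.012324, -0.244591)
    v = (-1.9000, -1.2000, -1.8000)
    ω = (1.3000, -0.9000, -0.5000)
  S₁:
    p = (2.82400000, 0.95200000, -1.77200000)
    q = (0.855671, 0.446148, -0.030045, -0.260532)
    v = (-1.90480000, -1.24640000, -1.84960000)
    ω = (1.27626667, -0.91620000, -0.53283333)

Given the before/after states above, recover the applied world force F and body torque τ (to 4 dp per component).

F = (-0.3000, -2.9000, -3.1000)
τ = (-0.0800, -0.0600, -0.0400)

Δv = v₁−v₀ = (-0.00480000, -0.04640000, -0.04960000)
F = m·Δv/dt = (-0.3000, -2.9000, -3.1000)
ω₁ − ω₀ = (-0.02373333, -0.01620000, -0.03283333)
precession coupling = (0.0090, -0.0195, 0.0585)
applied torque τ = (-0.0800, -0.0600, -0.0400)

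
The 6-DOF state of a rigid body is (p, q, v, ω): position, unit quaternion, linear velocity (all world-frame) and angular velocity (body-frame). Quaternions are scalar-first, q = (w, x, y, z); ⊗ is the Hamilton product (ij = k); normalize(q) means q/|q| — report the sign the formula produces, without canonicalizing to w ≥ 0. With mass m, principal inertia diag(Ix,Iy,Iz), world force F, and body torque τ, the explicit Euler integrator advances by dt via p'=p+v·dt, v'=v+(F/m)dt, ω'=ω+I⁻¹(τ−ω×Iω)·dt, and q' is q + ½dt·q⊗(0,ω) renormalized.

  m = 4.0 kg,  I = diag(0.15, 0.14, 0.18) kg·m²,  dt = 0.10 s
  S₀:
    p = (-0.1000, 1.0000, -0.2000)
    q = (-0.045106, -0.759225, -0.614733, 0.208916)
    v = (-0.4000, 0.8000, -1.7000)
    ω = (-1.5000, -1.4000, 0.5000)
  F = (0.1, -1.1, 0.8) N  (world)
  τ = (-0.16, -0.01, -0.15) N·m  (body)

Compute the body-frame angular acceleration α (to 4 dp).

α = (-0.8800, -0.2321, -0.7167)

ω×(Iω) gyroscopic = (-0.0280, 0.0225, -0.0210)
α = I⁻¹(τ − ω×Iω) = (-0.8800, -0.2321, -0.7167)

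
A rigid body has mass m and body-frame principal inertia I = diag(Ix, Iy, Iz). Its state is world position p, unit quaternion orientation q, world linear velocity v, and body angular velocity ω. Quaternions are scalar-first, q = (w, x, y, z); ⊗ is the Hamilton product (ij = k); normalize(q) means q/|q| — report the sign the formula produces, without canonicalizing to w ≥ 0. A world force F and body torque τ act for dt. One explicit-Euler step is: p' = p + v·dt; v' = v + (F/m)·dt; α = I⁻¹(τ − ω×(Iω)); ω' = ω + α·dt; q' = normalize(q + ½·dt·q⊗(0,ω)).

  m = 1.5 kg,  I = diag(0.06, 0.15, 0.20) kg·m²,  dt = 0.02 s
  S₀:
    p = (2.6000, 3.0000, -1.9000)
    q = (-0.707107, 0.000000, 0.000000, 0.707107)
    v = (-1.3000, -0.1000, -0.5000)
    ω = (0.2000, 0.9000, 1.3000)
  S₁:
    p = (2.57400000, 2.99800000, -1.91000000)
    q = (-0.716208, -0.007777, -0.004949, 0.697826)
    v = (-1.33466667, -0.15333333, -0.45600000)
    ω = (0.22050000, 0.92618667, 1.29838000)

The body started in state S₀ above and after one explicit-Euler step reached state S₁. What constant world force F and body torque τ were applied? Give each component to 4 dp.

ω₁ − ω₀ = (0.02050000, 0.02618667, -0.00162000)
precession coupling = (0.0585, -0.0364, 0.0162)
τ = I·(Δω/dt) + ω₀×(Iω₀) = (0.1200, 0.1600, 0.0000)
velocity change Δv = (-0.03466667, -0.05333333, 0.04400000)
m·(v₁−v₀)/dt = (-2.6000, -4.0000, 3.3000)

F = (-2.6000, -4.0000, 3.3000)
τ = (0.1200, 0.1600, 0.0000)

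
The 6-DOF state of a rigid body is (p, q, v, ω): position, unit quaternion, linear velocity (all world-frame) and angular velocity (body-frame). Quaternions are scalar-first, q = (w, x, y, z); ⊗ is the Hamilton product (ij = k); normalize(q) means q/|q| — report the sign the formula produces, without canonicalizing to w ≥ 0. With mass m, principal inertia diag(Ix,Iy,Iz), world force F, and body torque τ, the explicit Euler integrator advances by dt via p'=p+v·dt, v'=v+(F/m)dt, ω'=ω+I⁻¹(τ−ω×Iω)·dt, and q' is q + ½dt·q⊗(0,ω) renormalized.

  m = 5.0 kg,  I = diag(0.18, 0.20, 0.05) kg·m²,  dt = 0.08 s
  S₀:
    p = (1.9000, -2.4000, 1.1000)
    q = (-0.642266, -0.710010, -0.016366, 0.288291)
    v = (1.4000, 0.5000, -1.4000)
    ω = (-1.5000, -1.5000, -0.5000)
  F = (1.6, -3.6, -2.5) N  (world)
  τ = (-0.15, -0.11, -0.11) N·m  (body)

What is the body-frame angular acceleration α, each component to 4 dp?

α = (-0.2083, -1.0375, -3.1000)

gyro term ω×Iω = (-0.1125, 0.0975, 0.0450)
angular accel α = (-0.2083, -1.0375, -3.1000)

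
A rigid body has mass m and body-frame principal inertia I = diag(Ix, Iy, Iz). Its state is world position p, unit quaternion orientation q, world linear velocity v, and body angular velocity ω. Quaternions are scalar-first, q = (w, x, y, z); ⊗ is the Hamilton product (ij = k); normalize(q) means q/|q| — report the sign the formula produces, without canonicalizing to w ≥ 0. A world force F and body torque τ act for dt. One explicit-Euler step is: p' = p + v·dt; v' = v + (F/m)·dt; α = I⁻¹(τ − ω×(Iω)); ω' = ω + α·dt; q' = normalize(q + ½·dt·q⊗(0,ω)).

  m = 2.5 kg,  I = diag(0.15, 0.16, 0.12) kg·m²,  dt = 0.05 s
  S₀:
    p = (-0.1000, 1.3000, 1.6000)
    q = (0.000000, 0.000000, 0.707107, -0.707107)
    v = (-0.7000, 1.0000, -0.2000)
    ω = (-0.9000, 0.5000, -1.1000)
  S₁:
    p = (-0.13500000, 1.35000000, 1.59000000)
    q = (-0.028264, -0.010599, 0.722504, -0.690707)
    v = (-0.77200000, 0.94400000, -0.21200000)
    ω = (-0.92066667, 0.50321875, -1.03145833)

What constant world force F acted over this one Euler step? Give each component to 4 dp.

F = (-3.6000, -2.8000, -0.6000)

Δv = v₁−v₀ = (-0.07200000, -0.05600000, -0.01200000)
F = m·Δv/dt = (-3.6000, -2.8000, -0.6000)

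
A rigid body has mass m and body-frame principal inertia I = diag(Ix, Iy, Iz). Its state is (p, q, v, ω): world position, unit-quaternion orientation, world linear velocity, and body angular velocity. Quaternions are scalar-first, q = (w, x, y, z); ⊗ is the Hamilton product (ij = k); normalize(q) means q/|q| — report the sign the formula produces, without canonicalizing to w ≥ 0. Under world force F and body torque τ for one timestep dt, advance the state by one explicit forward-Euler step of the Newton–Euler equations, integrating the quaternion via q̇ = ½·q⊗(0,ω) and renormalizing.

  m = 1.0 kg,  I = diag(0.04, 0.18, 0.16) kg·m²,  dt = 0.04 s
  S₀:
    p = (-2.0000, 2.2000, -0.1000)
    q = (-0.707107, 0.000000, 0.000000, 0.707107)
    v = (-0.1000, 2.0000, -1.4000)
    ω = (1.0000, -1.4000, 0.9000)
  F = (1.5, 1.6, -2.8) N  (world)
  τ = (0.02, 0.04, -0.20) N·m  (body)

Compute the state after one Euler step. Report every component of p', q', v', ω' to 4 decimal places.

gyro term ω×Iω = (0.0252, -0.1080, -0.1960)
(τ − ω×Iω)/I = (-0.1300, 0.8222, -0.0250)
ω + α·dt = (0.9948, -1.3671, 0.8990)
2q̇ = q⊗(0,ω) = (-0.6363963, 0.2828428, 1.6970568, -0.6363963)
q' = normalize(q + ½dt·q⊗(0,ω)) = (-0.7193, 0.0057, 0.0339, 0.6939)
p' = p + v·dt = (-2.0040, 2.2800, -0.1560)
v + (F/m)dt = (-0.0400, 2.0640, -1.5120)

p' = (-2.0040, 2.2800, -0.1560)
q' = (-0.7193, 0.0057, 0.0339, 0.6939)
v' = (-0.0400, 2.0640, -1.5120)
ω' = (0.9948, -1.3671, 0.8990)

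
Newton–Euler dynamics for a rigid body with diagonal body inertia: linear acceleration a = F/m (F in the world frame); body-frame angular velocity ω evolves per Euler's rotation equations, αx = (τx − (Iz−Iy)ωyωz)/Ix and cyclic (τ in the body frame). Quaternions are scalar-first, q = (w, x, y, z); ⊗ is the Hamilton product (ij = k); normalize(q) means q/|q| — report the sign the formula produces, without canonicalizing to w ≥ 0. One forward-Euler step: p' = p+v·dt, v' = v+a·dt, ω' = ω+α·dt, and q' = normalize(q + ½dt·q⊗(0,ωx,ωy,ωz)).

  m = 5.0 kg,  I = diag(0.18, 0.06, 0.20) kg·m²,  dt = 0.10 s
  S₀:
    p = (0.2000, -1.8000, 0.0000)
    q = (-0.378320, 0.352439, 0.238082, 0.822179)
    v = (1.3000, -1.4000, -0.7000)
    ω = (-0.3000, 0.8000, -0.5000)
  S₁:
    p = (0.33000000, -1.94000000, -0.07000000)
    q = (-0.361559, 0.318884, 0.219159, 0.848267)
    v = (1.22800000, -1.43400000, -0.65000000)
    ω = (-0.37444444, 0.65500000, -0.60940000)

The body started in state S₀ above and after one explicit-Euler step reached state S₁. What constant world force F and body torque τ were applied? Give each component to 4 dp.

F = (-3.6000, -1.7000, 2.5000)
τ = (-0.1900, -0.0900, -0.1900)

ω₁ − ω₀ = (-0.07444444, -0.14500000, -0.10940000)
I·α + gyro = (-0.1900, -0.0900, -0.1900)
v₁ − v₀ = (-0.07200000, -0.03400000, 0.05000000)
F = m·Δv/dt = (-3.6000, -1.7000, 2.5000)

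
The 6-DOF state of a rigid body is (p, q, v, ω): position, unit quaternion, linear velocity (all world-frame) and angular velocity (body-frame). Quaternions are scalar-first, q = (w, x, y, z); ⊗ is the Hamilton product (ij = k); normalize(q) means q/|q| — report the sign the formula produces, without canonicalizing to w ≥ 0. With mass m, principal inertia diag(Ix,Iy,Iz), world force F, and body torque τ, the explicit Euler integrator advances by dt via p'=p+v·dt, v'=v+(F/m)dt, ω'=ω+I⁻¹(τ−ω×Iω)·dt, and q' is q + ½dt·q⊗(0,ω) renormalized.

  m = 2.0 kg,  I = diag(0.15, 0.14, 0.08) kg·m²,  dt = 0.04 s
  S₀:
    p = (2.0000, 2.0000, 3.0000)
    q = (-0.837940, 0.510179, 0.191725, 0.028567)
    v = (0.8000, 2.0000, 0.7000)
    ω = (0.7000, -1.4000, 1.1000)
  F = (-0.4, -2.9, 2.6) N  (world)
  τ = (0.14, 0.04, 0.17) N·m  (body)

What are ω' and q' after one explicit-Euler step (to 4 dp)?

ω' = (0.7127, -1.4040, 1.1801)
q' = (-0.8397, 0.5031, 0.2042, -0.0068)

gyro term ω×Iω = (0.0924, 0.0539, 0.0098)
angular accel α = (0.3173, -0.0993, 2.0025)
ω + α·dt = (0.7127, -1.4040, 1.1801)
q⊗(0,ω) = (-0.1201340, -0.3356667, 0.6319160, -1.7701921)
q + ½dt·q⊗(0,ω), renormalized = (-0.8397, 0.5031, 0.2042, -0.0068)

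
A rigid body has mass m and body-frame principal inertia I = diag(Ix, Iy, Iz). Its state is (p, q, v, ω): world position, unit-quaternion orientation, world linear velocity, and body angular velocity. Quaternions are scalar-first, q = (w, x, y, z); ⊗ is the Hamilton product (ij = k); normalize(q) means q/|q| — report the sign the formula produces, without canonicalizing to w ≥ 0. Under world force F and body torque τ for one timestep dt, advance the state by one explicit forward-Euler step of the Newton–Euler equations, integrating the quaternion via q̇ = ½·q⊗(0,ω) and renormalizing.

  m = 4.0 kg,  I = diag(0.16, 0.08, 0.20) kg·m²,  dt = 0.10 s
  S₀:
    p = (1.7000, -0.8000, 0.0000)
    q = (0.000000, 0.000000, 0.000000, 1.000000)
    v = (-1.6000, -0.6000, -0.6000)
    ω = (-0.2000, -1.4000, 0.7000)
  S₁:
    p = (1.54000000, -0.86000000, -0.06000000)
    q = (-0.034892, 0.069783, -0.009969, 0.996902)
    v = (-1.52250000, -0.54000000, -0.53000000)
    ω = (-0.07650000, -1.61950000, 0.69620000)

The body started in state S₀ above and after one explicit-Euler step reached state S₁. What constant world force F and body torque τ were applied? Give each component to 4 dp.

v₁ − v₀ = (0.07750000, 0.06000000, 0.07000000)
applied force F = (3.1000, 2.4000, 2.8000)
ω₁ − ω₀ = (0.12350000, -0.21950000, -0.00380000)
gyro term ω₀×Iω₀ = (-0.1176, 0.0056, -0.0224)
τ = I·(Δω/dt) + ω₀×(Iω₀) = (0.0800, -0.1700, -0.0300)

F = (3.1000, 2.4000, 2.8000)
τ = (0.0800, -0.1700, -0.0300)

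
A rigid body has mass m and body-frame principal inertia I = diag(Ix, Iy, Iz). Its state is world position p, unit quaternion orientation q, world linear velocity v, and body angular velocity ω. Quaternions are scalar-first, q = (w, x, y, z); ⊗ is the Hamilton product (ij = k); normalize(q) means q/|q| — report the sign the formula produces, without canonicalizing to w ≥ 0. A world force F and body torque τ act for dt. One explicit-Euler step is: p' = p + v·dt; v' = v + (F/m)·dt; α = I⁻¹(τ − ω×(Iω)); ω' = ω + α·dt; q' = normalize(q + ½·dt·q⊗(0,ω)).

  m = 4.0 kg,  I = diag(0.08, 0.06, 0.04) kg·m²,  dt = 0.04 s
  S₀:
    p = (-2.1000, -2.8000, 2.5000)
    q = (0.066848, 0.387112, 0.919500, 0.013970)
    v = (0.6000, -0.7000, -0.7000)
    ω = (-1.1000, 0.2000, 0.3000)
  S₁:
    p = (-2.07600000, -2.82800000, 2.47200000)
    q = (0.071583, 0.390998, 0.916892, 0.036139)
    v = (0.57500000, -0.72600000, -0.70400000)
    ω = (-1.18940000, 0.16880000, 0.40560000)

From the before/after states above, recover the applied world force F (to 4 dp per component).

Δv = v₁−v₀ = (-0.02500000, -0.02600000, -0.00400000)
m·(v₁−v₀)/dt = (-2.5000, -2.6000, -0.4000)

F = (-2.5000, -2.6000, -0.4000)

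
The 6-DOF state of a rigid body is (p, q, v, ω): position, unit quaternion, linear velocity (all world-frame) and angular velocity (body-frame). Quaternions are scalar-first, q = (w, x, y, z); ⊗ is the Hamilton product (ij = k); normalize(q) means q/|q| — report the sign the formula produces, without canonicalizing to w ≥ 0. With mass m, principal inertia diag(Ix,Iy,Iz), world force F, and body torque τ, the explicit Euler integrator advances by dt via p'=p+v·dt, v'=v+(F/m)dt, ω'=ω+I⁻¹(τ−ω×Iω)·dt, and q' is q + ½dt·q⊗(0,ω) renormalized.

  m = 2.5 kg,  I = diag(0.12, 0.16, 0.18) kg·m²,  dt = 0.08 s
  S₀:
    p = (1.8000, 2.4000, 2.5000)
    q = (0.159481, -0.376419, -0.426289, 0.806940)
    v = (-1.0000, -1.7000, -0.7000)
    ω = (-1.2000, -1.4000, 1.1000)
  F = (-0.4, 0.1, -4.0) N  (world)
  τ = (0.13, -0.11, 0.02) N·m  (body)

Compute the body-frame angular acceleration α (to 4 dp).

precession coupling ω×(Iω) = (-0.0308, 0.0792, 0.0672)
α = I⁻¹(τ − ω×Iω) = (1.3400, -1.1825, -0.2622)

α = (1.3400, -1.1825, -0.2622)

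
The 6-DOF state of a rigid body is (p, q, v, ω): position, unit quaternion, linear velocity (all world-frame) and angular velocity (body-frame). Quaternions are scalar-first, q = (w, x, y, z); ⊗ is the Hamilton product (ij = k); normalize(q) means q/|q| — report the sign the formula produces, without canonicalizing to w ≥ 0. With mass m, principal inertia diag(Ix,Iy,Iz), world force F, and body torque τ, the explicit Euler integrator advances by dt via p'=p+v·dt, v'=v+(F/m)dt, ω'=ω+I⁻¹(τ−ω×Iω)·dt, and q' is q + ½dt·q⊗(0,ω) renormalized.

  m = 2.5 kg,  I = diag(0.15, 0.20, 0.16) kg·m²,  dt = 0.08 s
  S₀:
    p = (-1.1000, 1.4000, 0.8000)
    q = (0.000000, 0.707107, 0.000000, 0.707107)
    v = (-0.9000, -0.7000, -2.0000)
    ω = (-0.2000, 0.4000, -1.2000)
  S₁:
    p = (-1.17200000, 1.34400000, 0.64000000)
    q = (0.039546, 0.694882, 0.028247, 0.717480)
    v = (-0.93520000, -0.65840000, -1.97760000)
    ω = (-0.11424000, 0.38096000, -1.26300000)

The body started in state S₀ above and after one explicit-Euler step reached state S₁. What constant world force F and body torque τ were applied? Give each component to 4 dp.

F = (-1.1000, 1.3000, 0.7000)
τ = (0.1800, -0.0500, -0.1300)

ω₁ − ω₀ = (0.08576000, -0.01904000, -0.06300000)
τ = I·(Δω/dt) + ω₀×(Iω₀) = (0.1800, -0.0500, -0.1300)
velocity change Δv = (-0.03520000, 0.04160000, 0.02240000)
applied force F = (-1.1000, 1.3000, 0.7000)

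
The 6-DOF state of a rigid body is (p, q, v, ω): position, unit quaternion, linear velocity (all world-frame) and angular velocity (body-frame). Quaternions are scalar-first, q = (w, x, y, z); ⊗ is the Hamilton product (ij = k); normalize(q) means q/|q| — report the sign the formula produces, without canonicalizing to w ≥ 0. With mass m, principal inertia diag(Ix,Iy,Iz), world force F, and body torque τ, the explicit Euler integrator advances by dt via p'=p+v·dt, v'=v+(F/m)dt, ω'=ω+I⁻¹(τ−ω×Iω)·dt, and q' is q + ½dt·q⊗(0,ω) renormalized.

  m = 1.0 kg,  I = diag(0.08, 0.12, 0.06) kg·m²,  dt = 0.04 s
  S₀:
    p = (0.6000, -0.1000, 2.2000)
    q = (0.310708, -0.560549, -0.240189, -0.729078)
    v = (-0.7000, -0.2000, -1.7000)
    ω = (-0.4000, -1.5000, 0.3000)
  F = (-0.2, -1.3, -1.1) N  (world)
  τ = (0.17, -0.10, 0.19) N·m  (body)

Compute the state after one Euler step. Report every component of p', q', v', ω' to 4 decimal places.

p' = (0.5720, -0.1080, 2.1320)
q' = (0.3032, -0.5861, -0.2402, -0.7120)
v' = (-0.7080, -0.2520, -1.7440)
ω' = (-0.3285, -1.5325, 0.4107)

precession coupling ω×(Iω) = (0.0270, -0.0024, 0.0240)
angular accel α = (1.7875, -0.8133, 2.7667)
new body rate ω' = (-0.3285, -1.5325, 0.4107)
2q̇ = q⊗(0,ω) = (-0.3657797, -1.2899569, -0.0062661, 0.8379603)
q + ½dt·q⊗(0,ω), renormalized = (0.3032, -0.5861, -0.2402, -0.7120)
a = (-0.2000, -1.3000, -1.1000)
p' = p + v·dt = (0.5720, -0.1080, 2.1320)
new velocity v' = (-0.7080, -0.2520, -1.7440)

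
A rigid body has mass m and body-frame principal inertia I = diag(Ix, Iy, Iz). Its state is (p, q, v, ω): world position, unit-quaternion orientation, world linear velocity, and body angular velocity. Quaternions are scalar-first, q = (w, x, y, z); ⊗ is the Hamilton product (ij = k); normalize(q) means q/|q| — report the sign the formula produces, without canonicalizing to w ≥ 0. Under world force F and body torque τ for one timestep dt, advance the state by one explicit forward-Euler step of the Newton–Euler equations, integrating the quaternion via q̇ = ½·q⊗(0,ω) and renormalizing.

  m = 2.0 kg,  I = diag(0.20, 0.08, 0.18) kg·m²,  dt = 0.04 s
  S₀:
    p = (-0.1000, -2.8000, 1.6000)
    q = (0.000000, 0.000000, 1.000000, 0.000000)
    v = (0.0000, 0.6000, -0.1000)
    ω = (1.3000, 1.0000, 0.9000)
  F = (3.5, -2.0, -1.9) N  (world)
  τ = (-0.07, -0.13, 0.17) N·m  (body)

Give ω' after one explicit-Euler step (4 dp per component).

precession coupling ω×(Iω) = (0.0900, 0.0234, -0.1560)
α = I⁻¹(τ − ω×Iω) = (-0.8000, -1.9175, 1.8111)
ω + α·dt = (1.2680, 0.9233, 0.9724)

ω' = (1.2680, 0.9233, 0.9724)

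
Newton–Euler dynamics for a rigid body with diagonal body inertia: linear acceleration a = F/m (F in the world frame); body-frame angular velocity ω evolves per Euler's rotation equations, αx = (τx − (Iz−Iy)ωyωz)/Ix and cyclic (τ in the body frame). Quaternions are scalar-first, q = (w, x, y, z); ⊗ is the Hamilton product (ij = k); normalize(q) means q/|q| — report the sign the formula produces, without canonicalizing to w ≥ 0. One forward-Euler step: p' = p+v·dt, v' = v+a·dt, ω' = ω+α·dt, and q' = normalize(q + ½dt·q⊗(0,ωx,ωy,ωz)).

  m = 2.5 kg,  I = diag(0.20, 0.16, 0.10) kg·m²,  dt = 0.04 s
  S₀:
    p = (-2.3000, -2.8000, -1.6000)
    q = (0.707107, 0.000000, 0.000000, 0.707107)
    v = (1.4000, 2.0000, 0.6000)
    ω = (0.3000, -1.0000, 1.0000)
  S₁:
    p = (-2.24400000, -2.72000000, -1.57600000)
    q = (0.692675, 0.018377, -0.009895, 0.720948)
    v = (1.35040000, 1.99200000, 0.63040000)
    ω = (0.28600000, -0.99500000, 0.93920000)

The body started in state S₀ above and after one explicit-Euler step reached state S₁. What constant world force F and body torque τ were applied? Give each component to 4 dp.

F = (-3.1000, -0.5000, 1.9000)
τ = (-0.0100, 0.0500, -0.1400)

velocity change Δv = (-0.04960000, -0.00800000, 0.03040000)
m·(v₁−v₀)/dt = (-3.1000, -0.5000, 1.9000)
Δω = ω₁−ω₀ = (-0.01400000, 0.00500000, -0.06080000)
τ = I·(Δω/dt) + ω₀×(Iω₀) = (-0.0100, 0.0500, -0.1400)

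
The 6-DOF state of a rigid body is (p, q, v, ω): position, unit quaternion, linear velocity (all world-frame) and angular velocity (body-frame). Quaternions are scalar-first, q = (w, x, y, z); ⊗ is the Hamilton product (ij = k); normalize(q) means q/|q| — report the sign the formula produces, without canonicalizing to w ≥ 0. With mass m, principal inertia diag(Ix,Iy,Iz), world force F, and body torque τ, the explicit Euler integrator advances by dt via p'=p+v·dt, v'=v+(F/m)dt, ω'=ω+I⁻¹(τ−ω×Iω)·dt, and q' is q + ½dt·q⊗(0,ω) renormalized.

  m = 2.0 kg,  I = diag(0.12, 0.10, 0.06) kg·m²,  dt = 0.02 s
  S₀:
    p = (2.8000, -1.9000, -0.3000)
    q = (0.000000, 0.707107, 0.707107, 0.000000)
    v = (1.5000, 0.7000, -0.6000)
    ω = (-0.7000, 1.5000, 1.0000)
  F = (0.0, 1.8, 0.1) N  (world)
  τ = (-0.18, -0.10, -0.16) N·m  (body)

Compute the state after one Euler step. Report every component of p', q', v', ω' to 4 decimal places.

p' = (2.8300, -1.8860, -0.3120)
q' = (-0.0057, 0.7140, 0.6999, 0.0156)
v' = (1.5000, 0.7180, -0.5990)
ω' = (-0.7200, 1.4884, 0.9397)

a = (0.0000, 0.9000, 0.0500)
p + v·dt = (2.8300, -1.8860, -0.3120)
new velocity v' = (1.5000, 0.7180, -0.5990)
angular accel α = (-1.0000, -0.5800, -3.0167)
new body rate ω' = (-0.7200, 1.4884, 0.9397)
q⊗(0,ω) = (-0.5656856, 0.7071070, -0.7071070, 1.5556354)
updated quaternion q' = (-0.0057, 0.7140, 0.6999, 0.0156)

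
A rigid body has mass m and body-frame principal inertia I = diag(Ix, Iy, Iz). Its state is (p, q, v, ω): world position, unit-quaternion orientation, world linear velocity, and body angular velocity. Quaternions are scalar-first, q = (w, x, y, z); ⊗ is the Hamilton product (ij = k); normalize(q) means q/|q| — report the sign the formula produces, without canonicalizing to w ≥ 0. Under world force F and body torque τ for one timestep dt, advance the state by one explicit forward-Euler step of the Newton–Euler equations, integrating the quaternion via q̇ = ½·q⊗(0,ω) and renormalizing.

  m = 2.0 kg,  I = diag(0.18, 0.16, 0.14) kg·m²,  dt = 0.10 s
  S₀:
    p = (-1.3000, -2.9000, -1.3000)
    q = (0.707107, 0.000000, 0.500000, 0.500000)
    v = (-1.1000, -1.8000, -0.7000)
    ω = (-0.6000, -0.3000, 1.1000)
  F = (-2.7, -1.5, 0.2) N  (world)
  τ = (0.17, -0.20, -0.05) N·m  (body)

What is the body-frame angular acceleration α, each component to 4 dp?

α = (0.9078, -1.0850, -0.3314)

gyro term ω×Iω = (0.0066, -0.0264, -0.0036)
angular accel α = (0.9078, -1.0850, -0.3314)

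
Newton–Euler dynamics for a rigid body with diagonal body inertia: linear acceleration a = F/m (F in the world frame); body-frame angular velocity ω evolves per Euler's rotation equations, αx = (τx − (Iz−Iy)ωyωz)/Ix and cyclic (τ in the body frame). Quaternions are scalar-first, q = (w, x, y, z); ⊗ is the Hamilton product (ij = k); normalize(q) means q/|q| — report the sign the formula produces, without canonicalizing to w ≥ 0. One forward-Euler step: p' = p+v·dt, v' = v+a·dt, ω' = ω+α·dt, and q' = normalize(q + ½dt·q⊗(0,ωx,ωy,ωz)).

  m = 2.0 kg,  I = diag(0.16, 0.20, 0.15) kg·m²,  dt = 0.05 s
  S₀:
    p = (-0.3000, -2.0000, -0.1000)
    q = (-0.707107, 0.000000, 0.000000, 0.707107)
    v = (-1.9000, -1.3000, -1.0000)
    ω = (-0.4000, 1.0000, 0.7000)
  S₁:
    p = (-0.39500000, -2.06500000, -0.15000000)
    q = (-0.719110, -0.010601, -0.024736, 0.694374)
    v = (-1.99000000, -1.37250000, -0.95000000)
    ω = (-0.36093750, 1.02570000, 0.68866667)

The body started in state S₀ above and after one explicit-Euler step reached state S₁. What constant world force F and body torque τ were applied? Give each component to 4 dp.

v₁ − v₀ = (-0.09000000, -0.07250000, 0.05000000)
m·(v₁−v₀)/dt = (-3.6000, -2.9000, 2.0000)
ω₁ − ω₀ = (0.03906250, 0.02570000, -0.01133333)
precession coupling = (-0.0350, -0.0028, -0.0160)
τ = I·(Δω/dt) + ω₀×(Iω₀) = (0.0900, 0.1000, -0.0500)

F = (-3.6000, -2.9000, 2.0000)
τ = (0.0900, 0.1000, -0.0500)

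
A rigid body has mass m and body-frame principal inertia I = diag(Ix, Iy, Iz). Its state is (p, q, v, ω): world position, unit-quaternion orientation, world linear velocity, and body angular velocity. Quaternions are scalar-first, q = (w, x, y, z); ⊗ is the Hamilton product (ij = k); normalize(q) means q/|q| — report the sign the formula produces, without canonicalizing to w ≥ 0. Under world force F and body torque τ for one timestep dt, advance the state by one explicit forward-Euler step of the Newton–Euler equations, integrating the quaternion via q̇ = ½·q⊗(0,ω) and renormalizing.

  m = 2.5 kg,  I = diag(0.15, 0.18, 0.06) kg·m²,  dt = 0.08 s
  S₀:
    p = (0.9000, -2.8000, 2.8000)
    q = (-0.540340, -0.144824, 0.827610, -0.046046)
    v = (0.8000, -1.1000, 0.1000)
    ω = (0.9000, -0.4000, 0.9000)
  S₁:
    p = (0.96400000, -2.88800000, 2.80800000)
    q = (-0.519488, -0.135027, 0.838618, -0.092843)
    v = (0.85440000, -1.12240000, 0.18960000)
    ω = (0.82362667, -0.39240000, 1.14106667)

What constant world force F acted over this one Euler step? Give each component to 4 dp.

F = (1.7000, -0.7000, 2.8000)

velocity change Δv = (0.05440000, -0.02240000, 0.08960000)
applied force F = (1.7000, -0.7000, 2.8000)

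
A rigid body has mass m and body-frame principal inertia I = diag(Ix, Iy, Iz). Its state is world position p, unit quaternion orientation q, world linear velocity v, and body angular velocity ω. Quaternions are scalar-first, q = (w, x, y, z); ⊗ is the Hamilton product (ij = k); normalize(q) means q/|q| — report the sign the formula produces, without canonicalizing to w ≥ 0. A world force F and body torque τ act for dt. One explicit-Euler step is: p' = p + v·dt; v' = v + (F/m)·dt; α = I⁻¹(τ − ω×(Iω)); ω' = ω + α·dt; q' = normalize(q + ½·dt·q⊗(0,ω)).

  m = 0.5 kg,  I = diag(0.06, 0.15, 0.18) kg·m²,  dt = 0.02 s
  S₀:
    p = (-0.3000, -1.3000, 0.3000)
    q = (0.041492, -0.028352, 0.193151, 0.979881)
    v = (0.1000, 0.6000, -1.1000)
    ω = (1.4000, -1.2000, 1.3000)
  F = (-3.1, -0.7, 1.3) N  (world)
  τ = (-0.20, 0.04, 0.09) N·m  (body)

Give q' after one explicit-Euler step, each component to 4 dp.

q' = (0.0315, -0.0135, 0.2067, 0.9778)

q⊗(0,ω) = (-1.0023713, 1.4850423, 1.3589006, -0.1824494)
updated quaternion q' = (0.0315, -0.0135, 0.2067, 0.9778)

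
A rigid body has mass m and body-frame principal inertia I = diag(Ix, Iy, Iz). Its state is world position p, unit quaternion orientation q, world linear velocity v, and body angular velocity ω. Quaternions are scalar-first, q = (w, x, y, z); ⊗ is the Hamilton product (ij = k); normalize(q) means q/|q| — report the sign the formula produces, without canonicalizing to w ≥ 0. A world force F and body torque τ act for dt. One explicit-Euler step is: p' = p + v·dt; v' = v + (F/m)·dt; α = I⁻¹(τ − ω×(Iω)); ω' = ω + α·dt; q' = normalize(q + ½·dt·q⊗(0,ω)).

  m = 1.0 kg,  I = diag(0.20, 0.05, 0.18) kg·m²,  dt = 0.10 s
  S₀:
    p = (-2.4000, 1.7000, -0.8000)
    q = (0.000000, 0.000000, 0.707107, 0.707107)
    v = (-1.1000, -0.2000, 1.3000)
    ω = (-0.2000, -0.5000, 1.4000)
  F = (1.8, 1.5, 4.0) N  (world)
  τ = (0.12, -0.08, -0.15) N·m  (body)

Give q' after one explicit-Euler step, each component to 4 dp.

q' = (-0.0317, 0.0670, 0.6981, 0.7122)

2q̇ = q⊗(0,ω) = (-0.6363963, 1.3435033, -0.1414214, 0.1414214)
q + ½dt·q⊗(0,ω), renormalized = (-0.0317, 0.0670, 0.6981, 0.7122)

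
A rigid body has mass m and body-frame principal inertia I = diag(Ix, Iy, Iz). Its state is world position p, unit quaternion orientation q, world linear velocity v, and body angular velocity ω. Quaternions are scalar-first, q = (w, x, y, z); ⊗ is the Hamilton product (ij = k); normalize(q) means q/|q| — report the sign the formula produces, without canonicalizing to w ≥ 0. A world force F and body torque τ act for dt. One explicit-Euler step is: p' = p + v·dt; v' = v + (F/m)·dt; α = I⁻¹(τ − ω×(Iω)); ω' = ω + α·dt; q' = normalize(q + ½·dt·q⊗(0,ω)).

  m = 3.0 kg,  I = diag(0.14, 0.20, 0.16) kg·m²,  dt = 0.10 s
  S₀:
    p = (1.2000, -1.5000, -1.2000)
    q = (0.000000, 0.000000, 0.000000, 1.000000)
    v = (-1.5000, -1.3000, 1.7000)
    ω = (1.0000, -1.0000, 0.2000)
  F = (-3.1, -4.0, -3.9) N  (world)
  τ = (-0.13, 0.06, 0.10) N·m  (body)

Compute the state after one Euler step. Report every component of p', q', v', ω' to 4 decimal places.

p' = (1.0500, -1.6300, -1.0300)
q' = (-0.0100, 0.0499, 0.0499, 0.9975)
v' = (-1.6033, -1.4333, 1.5700)
ω' = (0.9014, -0.9680, 0.3000)

p' = p + v·dt = (1.0500, -1.6300, -1.0300)
new velocity v' = (-1.6033, -1.4333, 1.5700)
ω×(Iω) gyroscopic = (0.0080, -0.0040, -0.0600)
angular accel α = (-0.9857, 0.3200, 1.0000)
ω + α·dt = (0.9014, -0.9680, 0.3000)
2q̇ = q⊗(0,ω) = (-0.2000000, 1.0000000, 1.0000000, 0.0000000)
q + ½dt·q⊗(0,ω), renormalized = (-0.0100, 0.0499, 0.0499, 0.9975)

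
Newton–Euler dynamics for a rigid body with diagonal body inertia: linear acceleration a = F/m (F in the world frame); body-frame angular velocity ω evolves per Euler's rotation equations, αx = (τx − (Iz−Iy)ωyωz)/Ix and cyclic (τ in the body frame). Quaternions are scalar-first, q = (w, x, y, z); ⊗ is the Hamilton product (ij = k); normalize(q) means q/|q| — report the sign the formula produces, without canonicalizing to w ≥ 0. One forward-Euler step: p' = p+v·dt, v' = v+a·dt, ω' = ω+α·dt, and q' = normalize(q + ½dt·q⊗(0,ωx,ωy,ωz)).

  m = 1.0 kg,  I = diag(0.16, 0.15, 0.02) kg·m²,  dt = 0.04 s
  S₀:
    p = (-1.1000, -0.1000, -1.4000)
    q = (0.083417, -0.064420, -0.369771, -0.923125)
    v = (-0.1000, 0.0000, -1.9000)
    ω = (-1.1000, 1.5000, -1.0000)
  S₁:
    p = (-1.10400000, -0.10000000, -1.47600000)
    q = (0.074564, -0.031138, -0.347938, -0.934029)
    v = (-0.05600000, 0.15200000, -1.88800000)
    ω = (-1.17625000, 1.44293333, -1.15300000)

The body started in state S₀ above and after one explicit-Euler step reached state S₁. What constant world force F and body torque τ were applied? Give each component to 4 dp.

F = (1.1000, 3.8000, 0.3000)
τ = (-0.1100, -0.0600, -0.0600)

ω₁ − ω₀ = (-0.07625000, -0.05706667, -0.15300000)
precession coupling = (0.1950, 0.1540, 0.0165)
applied torque τ = (-0.1100, -0.0600, -0.0600)
velocity change Δv = (0.04400000, 0.15200000, 0.01200000)
m·(v₁−v₀)/dt = (1.1000, 3.8000, 0.3000)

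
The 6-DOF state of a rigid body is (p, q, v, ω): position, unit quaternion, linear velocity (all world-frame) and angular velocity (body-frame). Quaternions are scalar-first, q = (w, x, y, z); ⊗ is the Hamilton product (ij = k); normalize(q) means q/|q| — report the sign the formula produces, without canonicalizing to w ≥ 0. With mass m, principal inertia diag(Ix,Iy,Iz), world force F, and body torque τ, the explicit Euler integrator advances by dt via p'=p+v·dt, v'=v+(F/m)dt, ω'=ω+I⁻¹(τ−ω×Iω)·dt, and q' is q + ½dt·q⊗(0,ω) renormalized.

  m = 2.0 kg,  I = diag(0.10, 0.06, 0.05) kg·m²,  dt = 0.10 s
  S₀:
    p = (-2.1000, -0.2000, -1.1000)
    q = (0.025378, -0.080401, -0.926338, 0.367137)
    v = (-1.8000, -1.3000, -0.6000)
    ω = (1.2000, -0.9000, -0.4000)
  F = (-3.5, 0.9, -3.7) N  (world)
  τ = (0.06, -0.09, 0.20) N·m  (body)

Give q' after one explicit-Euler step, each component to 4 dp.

q' = (-0.0041, -0.0437, -0.9043, 0.4246)

Hamilton product q⊗(0,ω) = (-0.5903682, 0.7314121, 0.3855638, 1.1738153)
q' = normalize(q + ½dt·q⊗(0,ω)) = (-0.0041, -0.0437, -0.9043, 0.4246)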